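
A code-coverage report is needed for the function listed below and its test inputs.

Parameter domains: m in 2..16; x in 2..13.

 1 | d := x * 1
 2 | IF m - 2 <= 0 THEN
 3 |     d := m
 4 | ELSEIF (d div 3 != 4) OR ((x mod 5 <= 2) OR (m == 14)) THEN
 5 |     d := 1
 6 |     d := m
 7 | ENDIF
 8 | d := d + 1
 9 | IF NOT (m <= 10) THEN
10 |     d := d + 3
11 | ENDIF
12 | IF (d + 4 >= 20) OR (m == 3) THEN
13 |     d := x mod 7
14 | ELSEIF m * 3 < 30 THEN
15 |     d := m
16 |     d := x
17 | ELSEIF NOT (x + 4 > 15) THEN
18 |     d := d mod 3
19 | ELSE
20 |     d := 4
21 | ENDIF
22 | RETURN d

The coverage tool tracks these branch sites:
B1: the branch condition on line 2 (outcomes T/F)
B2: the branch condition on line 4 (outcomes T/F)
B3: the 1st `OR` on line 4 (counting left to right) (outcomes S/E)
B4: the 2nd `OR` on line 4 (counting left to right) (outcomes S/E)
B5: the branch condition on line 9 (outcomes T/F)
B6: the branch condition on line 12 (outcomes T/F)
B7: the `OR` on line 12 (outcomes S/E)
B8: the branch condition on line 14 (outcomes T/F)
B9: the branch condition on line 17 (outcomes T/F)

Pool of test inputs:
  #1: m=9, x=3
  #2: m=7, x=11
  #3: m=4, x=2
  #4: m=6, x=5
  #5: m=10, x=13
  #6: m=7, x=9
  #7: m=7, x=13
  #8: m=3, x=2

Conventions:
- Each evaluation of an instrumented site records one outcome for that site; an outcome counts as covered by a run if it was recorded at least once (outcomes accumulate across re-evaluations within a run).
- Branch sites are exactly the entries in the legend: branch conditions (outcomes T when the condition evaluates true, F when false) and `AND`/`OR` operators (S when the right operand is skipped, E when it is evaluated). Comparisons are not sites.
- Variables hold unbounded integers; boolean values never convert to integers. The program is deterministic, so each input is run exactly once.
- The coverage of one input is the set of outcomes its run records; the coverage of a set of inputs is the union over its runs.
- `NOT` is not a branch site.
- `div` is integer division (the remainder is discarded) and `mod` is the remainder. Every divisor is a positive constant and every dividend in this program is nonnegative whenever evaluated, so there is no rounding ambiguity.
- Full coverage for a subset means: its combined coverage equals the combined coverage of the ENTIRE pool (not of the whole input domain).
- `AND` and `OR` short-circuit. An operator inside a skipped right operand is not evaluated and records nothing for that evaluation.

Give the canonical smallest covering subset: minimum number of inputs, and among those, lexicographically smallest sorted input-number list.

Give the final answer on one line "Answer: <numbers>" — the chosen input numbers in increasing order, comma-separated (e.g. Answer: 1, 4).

run #1 (m=9, x=3) records B1=F, B2=T, B3=S, B5=F, B6=F, B7=E, B8=T
run #2 (m=7, x=11) records B1=F, B2=T, B3=S, B5=F, B6=F, B7=E, B8=T
run #3 (m=4, x=2) records B1=F, B2=T, B3=S, B5=F, B6=F, B7=E, B8=T
run #4 (m=6, x=5) records B1=F, B2=T, B3=S, B5=F, B6=F, B7=E, B8=T
run #5 (m=10, x=13) records B1=F, B2=F, B3=E, B4=E, B5=F, B6=F, B7=E, B8=F, B9=F
run #6 (m=7, x=9) records B1=F, B2=T, B3=S, B5=F, B6=F, B7=E, B8=T
run #7 (m=7, x=13) records B1=F, B2=F, B3=E, B4=E, B5=F, B6=F, B7=E, B8=T
run #8 (m=3, x=2) records B1=F, B2=T, B3=S, B5=F, B6=T, B7=E
union over all inputs: B1=F, B2=T, B2=F, B3=S, B3=E, B4=E, B5=F, B6=T, B6=F, B7=E, B8=T, B8=F, B9=F (13 outcomes)
size 1 is not enough: best union over all size-1 subsets is 9/13
size 2 is not enough: best union over all size-2 subsets is 12/13
inputs {1, 5, 8} (size 3) cover everything; no size-3 subset with a lexicographically smaller index list covers all 13

Answer: 1, 5, 8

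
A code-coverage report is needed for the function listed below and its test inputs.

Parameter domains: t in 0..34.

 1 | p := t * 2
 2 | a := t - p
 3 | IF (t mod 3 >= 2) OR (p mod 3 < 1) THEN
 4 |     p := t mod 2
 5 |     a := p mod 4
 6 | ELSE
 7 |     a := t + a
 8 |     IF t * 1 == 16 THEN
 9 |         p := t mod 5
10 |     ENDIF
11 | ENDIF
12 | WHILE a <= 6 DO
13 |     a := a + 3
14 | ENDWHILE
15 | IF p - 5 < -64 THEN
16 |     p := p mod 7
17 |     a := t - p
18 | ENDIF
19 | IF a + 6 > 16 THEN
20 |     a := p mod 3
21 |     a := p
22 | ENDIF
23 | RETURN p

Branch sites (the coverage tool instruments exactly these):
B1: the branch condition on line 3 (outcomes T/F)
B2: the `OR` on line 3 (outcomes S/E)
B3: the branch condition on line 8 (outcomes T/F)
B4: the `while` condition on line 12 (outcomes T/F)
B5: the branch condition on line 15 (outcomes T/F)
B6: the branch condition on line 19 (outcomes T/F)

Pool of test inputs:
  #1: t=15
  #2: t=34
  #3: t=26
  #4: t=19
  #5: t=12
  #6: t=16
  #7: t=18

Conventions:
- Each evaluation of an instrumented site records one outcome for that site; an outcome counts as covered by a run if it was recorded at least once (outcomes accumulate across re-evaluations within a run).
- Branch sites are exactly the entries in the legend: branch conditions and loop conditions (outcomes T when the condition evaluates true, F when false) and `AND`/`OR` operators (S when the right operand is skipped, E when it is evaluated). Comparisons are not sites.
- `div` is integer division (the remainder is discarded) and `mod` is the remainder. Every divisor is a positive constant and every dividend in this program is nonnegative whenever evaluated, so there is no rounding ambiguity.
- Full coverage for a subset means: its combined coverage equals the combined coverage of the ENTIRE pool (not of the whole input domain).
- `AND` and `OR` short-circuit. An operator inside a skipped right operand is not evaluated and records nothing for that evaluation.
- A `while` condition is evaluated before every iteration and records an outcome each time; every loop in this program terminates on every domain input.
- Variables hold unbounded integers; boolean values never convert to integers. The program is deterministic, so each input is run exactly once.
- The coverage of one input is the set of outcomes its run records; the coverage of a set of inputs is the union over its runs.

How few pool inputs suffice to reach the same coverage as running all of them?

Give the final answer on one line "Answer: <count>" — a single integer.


run #1 (t=15) runs B2->E, B1->T, B4->T, B4->T, B4->F, B5->F, B6->F; records B1=T, B2=E, B4=T, B4=F, B5=F, B6=F
run #2 (t=34) runs B2->E, B1->F, B3->F, B4->T, B4->T, B4->T, B4->F, B5->F, B6->F; records B1=F, B2=E, B3=F, B4=T, B4=F, B5=F, B6=F
run #3 (t=26) runs B2->S, B1->T, B4->T, B4->T, B4->T, B4->F, B5->F, B6->F; records B1=T, B2=S, B4=T, B4=F, B5=F, B6=F
run #4 (t=19) runs B2->E, B1->F, B3->F, B4->T, B4->T, B4->T, B4->F, B5->F, B6->F; records B1=F, B2=E, B3=F, B4=T, B4=F, B5=F, B6=F
run #5 (t=12) runs B2->E, B1->T, B4->T, B4->T, B4->T, B4->F, B5->F, B6->F; records B1=T, B2=E, B4=T, B4=F, B5=F, B6=F
run #6 (t=16) runs B2->E, B1->F, B3->T, B4->T, B4->T, B4->T, B4->F, B5->F, B6->F; records B1=F, B2=E, B3=T, B4=T, B4=F, B5=F, B6=F
run #7 (t=18) runs B2->E, B1->T, B4->T, B4->T, B4->T, B4->F, B5->F, B6->F; records B1=T, B2=E, B4=T, B4=F, B5=F, B6=F
together the pool reaches 10 outcomes: B1=T, B1=F, B2=S, B2=E, B3=T, B3=F, B4=T, B4=F, B5=F, B6=F
checked all size-1 subsets: none covers 10 outcomes (max 7/10)
checked all size-2 subsets: none covers 10 outcomes (max 9/10)
inputs {2, 3, 6} (size 3) cover everything; no size-3 subset with a lexicographically smaller index list covers all 10
Answer: 3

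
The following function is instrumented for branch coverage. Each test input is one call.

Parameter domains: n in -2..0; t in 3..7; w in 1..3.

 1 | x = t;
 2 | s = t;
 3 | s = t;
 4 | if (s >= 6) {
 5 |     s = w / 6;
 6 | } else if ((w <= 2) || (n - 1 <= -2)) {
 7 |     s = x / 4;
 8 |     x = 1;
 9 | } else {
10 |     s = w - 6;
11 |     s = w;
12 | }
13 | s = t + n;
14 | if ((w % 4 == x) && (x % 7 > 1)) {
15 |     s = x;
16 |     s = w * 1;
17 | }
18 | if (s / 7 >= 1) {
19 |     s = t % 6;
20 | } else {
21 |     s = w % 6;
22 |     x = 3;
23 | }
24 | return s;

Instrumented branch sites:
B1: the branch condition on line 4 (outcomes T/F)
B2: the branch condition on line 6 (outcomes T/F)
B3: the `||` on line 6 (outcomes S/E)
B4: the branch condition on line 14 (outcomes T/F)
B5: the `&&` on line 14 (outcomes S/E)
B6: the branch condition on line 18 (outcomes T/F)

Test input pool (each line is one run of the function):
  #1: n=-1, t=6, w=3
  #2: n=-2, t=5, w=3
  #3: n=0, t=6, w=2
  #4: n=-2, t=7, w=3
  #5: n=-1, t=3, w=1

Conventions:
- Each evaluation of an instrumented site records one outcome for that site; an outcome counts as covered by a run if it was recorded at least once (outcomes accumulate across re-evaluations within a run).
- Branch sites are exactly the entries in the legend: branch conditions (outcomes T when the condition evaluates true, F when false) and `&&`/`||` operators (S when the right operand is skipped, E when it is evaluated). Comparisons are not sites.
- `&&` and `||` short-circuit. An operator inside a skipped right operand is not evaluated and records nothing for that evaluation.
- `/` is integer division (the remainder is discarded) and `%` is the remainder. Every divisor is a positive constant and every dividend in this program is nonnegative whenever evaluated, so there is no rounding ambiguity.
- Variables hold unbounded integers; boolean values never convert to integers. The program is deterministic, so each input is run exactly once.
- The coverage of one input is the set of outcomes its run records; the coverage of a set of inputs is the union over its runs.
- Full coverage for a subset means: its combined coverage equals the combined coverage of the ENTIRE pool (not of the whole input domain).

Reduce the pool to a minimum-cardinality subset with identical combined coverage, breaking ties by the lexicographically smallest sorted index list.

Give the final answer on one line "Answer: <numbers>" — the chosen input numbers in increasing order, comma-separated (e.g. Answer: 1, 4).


input #1, n=-1, t=6, w=3: outcomes B1=T, B4=F, B5=S, B6=F
input #2, n=-2, t=5, w=3: outcomes B1=F, B2=T, B3=E, B4=F, B5=S, B6=F
input #3, n=0, t=6, w=2: outcomes B1=T, B4=F, B5=S, B6=F
input #4, n=-2, t=7, w=3: outcomes B1=T, B4=F, B5=S, B6=F
input #5, n=-1, t=3, w=1: outcomes B1=F, B2=T, B3=S, B4=F, B5=E, B6=F
pool-wide coverage (9 outcomes): B1=T, B1=F, B2=T, B3=S, B3=E, B4=F, B5=S, B5=E, B6=F
every size-1 subset falls short of the 9 outcomes (best: 6/9)
every size-2 subset falls short of the 9 outcomes (best: 8/9)
inputs {1, 2, 5} (size 3) cover everything; no size-3 subset with a lexicographically smaller index list covers all 9
Answer: 1, 2, 5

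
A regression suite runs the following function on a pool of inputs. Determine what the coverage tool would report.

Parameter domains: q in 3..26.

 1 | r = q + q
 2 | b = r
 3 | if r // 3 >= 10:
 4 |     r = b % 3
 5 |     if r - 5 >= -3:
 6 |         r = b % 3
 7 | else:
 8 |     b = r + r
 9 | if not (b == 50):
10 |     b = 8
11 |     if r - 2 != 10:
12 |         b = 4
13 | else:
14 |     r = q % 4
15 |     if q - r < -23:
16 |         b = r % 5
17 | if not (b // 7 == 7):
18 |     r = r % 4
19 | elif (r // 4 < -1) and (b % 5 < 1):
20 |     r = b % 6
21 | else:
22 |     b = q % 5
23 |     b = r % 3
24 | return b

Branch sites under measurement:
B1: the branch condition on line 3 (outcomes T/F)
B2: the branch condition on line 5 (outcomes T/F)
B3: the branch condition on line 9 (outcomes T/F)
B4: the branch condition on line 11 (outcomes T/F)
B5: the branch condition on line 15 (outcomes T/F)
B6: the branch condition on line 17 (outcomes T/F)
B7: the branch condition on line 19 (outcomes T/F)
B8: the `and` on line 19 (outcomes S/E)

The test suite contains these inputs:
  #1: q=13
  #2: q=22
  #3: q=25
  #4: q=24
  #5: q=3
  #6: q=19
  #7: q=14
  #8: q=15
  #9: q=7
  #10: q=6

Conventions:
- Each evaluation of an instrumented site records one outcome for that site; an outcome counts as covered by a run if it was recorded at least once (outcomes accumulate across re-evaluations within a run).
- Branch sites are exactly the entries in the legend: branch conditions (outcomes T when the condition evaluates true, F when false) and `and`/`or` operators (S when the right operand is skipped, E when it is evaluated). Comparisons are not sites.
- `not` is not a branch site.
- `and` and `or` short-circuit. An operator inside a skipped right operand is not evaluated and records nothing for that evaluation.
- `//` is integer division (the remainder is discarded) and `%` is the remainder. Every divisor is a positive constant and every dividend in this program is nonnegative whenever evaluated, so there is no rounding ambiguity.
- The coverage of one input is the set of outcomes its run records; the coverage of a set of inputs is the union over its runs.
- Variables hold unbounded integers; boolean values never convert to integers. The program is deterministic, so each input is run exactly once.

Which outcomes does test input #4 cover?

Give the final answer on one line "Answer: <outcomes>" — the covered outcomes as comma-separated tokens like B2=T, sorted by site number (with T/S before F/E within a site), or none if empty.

Simulating input #4 (q=24) step by step:
  B1->T, B2->F, B3->T, B4->T, B6->T
deduplicating events, the covered set is: B1=T, B2=F, B3=T, B4=T, B6=T

Answer: B1=T, B2=F, B3=T, B4=T, B6=T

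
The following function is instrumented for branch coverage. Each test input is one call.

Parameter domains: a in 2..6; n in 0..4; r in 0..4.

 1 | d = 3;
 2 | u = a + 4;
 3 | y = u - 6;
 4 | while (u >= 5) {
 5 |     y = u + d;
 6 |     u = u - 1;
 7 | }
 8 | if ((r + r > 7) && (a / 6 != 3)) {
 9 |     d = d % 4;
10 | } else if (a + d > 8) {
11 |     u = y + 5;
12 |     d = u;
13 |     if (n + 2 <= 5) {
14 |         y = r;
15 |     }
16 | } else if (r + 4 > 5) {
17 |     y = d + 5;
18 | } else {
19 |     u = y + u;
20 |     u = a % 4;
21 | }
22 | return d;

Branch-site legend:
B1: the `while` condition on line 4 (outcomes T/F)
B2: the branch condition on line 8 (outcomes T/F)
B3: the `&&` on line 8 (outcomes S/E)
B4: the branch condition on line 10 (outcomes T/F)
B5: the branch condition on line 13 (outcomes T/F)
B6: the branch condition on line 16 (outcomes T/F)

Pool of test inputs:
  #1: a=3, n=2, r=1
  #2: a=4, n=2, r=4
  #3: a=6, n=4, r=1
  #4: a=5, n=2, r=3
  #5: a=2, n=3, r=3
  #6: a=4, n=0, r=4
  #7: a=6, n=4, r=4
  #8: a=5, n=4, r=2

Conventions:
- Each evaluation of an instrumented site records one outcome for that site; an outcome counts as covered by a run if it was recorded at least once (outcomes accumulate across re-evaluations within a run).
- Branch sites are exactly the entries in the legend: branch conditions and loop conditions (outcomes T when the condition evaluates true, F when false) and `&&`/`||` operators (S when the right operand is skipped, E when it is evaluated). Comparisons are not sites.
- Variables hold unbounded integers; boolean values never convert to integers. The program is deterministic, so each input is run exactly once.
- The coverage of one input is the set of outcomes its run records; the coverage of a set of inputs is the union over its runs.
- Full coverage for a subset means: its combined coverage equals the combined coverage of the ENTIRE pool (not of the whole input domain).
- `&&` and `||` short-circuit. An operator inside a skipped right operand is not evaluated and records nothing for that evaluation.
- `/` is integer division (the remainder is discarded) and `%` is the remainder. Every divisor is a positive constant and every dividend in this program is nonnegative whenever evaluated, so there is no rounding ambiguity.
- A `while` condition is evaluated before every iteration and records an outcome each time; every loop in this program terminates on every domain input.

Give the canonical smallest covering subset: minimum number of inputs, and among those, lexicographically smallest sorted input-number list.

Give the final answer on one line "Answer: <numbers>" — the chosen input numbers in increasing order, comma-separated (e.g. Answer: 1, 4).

input #1 (a=3, n=2, r=1): events B1->T, B1->T, B1->T, B1->F, B3->S, B2->F, B4->F, B6->F; covers B1=T, B1=F, B2=F, B3=S, B4=F, B6=F
input #2 (a=4, n=2, r=4): events B1->T, B1->T, B1->T, B1->T, B1->F, B3->E, B2->T; covers B1=T, B1=F, B2=T, B3=E
input #3 (a=6, n=4, r=1): events B1->T, B1->T, B1->T, B1->T, B1->T, B1->T, B1->F, B3->S, B2->F, B4->T, B5->F; covers B1=T, B1=F, B2=F, B3=S, B4=T, B5=F
input #4 (a=5, n=2, r=3): events B1->T, B1->T, B1->T, B1->T, B1->T, B1->F, B3->S, B2->F, B4->F, B6->T; covers B1=T, B1=F, B2=F, B3=S, B4=F, B6=T
input #5 (a=2, n=3, r=3): events B1->T, B1->T, B1->F, B3->S, B2->F, B4->F, B6->T; covers B1=T, B1=F, B2=F, B3=S, B4=F, B6=T
input #6 (a=4, n=0, r=4): events B1->T, B1->T, B1->T, B1->T, B1->F, B3->E, B2->T; covers B1=T, B1=F, B2=T, B3=E
input #7 (a=6, n=4, r=4): events B1->T, B1->T, B1->T, B1->T, B1->T, B1->T, B1->F, B3->E, B2->T; covers B1=T, B1=F, B2=T, B3=E
input #8 (a=5, n=4, r=2): events B1->T, B1->T, B1->T, B1->T, B1->T, B1->F, B3->S, B2->F, B4->F, B6->T; covers B1=T, B1=F, B2=F, B3=S, B4=F, B6=T
together the pool reaches 11 outcomes: B1=T, B1=F, B2=T, B2=F, B3=S, B3=E, B4=T, B4=F, B5=F, B6=T, B6=F
checked all size-1 subsets: none covers 11 outcomes (max 6/11)
checked all size-2 subsets: none covers 11 outcomes (max 8/11)
checked all size-3 subsets: none covers 11 outcomes (max 10/11)
at size 4, {1, 2, 3, 4} reaches all 11 outcomes; every lexicographically earlier size-4 subset fails

Answer: 1, 2, 3, 4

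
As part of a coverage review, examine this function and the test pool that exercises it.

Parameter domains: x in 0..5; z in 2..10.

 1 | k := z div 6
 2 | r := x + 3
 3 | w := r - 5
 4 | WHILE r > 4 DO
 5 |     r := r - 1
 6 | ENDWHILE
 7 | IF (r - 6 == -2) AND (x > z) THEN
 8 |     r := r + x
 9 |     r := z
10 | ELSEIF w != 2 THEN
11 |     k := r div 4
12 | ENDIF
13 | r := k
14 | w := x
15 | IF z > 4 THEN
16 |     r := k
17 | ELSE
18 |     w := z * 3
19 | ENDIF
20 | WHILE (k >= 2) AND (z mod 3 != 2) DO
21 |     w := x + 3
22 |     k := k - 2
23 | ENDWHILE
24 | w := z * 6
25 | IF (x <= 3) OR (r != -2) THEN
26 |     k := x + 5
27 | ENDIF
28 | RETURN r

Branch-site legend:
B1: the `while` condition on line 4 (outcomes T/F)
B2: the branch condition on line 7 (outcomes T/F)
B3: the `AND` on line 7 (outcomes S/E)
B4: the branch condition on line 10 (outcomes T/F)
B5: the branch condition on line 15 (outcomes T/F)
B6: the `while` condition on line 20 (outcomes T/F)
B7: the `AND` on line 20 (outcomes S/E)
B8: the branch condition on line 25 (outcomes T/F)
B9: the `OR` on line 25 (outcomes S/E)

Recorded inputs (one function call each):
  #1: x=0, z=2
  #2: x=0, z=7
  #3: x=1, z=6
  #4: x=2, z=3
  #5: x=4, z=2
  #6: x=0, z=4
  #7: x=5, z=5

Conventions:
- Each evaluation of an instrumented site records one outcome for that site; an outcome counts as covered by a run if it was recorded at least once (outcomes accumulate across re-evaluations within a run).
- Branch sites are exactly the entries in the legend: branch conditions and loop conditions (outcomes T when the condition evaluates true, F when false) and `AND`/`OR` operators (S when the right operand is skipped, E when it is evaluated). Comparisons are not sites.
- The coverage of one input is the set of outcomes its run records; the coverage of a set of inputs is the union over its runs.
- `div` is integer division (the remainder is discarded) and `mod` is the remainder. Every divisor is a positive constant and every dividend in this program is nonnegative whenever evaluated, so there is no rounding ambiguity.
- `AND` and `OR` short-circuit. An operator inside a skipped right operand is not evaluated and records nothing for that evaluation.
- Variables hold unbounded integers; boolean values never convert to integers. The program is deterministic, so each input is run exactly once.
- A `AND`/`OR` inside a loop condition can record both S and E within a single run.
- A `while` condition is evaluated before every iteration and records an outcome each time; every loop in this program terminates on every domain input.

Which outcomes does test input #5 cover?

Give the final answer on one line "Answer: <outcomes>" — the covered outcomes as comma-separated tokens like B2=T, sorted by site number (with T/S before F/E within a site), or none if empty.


Simulating input #5 (x=4, z=2) step by step:
  B1->T, B1->T, B1->T, B1->F, B3->E, B2->T, B5->F, B7->S, B6->F, B9->E
  B8->T
deduplicating events, the covered set is: B1=T, B1=F, B2=T, B3=E, B5=F, B6=F, B7=S, B8=T, B9=E
Answer: B1=T, B1=F, B2=T, B3=E, B5=F, B6=F, B7=S, B8=T, B9=E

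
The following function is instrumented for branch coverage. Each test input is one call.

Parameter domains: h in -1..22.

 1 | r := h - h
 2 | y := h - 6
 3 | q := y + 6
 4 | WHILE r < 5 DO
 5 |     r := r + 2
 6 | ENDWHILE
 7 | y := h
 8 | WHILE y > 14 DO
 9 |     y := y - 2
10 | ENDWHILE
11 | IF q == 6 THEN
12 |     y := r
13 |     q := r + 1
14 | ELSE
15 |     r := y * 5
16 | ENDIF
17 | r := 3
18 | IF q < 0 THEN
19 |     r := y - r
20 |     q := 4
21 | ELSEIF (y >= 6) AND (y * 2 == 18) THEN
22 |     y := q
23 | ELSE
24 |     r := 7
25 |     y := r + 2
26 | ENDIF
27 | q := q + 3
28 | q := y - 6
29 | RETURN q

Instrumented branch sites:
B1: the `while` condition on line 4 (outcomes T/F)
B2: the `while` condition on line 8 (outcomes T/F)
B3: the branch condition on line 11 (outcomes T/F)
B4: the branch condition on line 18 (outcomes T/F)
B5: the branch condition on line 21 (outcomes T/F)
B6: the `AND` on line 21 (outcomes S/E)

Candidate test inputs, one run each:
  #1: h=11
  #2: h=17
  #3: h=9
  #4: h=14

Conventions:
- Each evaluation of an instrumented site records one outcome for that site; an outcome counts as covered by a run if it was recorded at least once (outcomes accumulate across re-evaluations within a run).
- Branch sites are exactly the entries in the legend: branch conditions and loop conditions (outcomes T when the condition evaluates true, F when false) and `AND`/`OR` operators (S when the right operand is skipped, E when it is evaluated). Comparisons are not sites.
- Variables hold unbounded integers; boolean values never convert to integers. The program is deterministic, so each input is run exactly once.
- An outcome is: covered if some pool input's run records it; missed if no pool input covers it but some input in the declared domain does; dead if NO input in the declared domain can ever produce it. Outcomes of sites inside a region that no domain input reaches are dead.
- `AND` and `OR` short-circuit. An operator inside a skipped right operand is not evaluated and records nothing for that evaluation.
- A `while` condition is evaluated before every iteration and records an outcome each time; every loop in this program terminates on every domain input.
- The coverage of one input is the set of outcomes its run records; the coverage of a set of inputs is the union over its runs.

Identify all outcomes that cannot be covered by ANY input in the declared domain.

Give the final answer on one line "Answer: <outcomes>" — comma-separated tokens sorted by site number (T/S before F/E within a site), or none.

sweeping the full domain (24 inputs) for each outcome:
  reachable outcomes have witnesses, e.g. B1=T (e.g. h=-1), B1=F (e.g. h=-1), B2=T (e.g. h=15), B2=F (e.g. h=-1)

Answer: none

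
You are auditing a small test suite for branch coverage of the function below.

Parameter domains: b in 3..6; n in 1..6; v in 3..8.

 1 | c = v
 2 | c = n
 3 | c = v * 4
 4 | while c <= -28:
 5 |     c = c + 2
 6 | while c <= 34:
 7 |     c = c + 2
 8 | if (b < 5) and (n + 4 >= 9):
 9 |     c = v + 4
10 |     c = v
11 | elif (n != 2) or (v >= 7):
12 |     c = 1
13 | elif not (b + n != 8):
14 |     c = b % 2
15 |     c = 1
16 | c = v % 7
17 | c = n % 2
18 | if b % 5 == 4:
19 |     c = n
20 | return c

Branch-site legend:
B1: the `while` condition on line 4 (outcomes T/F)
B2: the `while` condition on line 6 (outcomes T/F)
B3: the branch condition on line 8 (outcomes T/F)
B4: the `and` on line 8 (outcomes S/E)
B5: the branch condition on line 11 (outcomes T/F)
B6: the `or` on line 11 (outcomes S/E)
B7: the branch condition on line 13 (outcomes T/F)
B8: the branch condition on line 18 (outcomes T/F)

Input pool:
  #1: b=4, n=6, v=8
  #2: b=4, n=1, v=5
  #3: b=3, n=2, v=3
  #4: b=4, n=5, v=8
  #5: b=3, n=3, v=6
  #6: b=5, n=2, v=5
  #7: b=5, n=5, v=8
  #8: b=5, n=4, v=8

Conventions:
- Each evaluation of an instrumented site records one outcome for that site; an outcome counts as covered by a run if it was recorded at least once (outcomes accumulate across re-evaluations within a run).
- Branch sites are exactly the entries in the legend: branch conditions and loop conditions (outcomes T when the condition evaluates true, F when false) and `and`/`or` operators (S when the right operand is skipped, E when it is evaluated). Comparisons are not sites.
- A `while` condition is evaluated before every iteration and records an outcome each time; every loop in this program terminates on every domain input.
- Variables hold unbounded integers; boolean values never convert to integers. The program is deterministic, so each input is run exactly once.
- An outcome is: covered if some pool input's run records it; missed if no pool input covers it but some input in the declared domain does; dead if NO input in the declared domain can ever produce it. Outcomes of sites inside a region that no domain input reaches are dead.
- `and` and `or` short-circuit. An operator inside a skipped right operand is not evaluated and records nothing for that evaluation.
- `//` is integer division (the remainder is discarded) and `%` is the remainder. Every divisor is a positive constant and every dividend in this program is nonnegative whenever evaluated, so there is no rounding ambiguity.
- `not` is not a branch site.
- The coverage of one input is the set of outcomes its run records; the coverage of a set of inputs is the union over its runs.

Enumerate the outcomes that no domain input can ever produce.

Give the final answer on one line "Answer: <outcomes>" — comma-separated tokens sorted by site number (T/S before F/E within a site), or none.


checking every outcome against all 144 domain inputs:
  B1=T: never recorded by any domain input -> dead
  reachable outcomes have witnesses, e.g. B1=F (e.g. b=3, n=1, v=3), B2=T (e.g. b=3, n=1, v=3), B2=F (e.g. b=3, n=1, v=3), B3=T (e.g. b=3, n=5, v=3)
Answer: B1=T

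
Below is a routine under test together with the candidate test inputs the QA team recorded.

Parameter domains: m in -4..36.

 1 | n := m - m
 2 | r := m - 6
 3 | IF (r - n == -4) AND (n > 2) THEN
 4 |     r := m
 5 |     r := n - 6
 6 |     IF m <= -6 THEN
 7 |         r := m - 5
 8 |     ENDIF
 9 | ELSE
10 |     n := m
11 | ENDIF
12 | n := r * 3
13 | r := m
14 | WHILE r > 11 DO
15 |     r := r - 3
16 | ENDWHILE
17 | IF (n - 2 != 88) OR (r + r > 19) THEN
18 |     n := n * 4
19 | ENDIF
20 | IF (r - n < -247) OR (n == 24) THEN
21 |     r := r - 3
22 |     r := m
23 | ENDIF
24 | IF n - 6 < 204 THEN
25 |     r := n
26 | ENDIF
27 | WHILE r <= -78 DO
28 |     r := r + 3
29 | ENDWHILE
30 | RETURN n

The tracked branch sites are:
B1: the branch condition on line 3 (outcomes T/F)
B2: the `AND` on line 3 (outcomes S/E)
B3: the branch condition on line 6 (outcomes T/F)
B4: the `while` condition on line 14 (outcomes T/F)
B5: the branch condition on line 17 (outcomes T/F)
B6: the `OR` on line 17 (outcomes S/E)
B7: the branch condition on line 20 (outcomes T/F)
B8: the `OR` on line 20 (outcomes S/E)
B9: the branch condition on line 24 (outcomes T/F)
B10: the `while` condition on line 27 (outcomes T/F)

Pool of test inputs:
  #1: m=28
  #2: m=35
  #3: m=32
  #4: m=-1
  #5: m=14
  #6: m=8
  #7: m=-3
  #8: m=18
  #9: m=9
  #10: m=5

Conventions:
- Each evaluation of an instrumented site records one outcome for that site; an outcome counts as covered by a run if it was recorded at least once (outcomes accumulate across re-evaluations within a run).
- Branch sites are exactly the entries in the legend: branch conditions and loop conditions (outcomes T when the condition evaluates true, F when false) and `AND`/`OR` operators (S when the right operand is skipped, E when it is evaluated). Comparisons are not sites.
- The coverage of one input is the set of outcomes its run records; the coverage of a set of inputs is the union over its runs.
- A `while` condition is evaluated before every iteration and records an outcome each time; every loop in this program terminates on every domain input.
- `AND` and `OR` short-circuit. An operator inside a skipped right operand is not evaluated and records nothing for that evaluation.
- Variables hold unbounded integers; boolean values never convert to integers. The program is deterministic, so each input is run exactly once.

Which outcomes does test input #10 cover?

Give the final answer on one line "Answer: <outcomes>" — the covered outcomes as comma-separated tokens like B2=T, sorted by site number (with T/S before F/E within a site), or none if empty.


Event log for input #10 (m=5):
  B2->S, B1->F, B4->F, B6->S, B5->T, B8->E, B7->F, B9->T, B10->F
deduplicating events, the covered set is: B1=F, B2=S, B4=F, B5=T, B6=S, B7=F, B8=E, B9=T, B10=F
Answer: B1=F, B2=S, B4=F, B5=T, B6=S, B7=F, B8=E, B9=T, B10=F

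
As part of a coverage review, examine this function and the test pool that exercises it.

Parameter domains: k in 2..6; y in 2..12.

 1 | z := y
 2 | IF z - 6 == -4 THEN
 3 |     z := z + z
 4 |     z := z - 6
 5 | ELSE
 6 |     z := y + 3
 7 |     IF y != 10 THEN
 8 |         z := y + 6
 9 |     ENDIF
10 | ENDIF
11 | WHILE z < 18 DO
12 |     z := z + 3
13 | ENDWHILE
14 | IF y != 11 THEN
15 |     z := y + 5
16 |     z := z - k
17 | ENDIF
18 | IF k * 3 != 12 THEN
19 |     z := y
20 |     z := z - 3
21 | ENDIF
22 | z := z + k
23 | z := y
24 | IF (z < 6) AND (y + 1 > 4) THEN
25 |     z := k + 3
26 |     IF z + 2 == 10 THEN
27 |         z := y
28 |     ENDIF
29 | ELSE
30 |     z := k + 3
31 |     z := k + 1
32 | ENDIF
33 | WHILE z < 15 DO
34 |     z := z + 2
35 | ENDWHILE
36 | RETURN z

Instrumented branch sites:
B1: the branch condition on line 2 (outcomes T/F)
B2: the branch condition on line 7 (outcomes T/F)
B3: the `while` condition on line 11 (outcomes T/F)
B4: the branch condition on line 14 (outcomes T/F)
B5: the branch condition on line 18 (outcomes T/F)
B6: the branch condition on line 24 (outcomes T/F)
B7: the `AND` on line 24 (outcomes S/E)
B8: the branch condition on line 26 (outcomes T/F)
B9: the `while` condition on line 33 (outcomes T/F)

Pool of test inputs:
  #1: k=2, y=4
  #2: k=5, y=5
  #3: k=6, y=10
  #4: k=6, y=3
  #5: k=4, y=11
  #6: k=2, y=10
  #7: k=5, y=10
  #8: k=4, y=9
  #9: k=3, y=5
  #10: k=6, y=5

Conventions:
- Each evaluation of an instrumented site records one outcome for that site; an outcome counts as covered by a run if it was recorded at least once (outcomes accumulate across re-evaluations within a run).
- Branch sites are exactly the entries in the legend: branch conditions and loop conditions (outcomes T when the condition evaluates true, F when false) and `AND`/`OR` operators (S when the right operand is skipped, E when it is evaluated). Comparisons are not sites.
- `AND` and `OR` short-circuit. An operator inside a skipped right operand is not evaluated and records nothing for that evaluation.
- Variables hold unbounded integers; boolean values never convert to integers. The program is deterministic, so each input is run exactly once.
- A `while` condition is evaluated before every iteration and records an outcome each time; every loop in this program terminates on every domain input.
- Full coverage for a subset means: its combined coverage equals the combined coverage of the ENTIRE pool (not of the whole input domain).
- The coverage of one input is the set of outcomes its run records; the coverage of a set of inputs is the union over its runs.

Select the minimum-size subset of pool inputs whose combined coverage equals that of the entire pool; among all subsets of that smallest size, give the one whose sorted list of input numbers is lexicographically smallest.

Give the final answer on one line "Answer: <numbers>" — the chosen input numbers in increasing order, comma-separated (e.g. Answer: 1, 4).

#1 (k=2, y=4) -> covered: B1=F, B2=T, B3=T, B3=F, B4=T, B5=T, B6=T, B7=E, B8=F, B9=T, B9=F
#2 (k=5, y=5) -> covered: B1=F, B2=T, B3=T, B3=F, B4=T, B5=T, B6=T, B7=E, B8=T, B9=T, B9=F
#3 (k=6, y=10) -> covered: B1=F, B2=F, B3=T, B3=F, B4=T, B5=T, B6=F, B7=S, B9=T, B9=F
#4 (k=6, y=3) -> covered: B1=F, B2=T, B3=T, B3=F, B4=T, B5=T, B6=F, B7=E, B9=T, B9=F
#5 (k=4, y=11) -> covered: B1=F, B2=T, B3=T, B3=F, B4=F, B5=F, B6=F, B7=S, B9=T, B9=F
#6 (k=2, y=10) -> covered: B1=F, B2=F, B3=T, B3=F, B4=T, B5=T, B6=F, B7=S, B9=T, B9=F
#7 (k=5, y=10) -> covered: B1=F, B2=F, B3=T, B3=F, B4=T, B5=T, B6=F, B7=S, B9=T, B9=F
#8 (k=4, y=9) -> covered: B1=F, B2=T, B3=T, B3=F, B4=T, B5=F, B6=F, B7=S, B9=T, B9=F
#9 (k=3, y=5) -> covered: B1=F, B2=T, B3=T, B3=F, B4=T, B5=T, B6=T, B7=E, B8=F, B9=T, B9=F
#10 (k=6, y=5) -> covered: B1=F, B2=T, B3=T, B3=F, B4=T, B5=T, B6=T, B7=E, B8=F, B9=T, B9=F
union over all inputs: B1=F, B2=T, B2=F, B3=T, B3=F, B4=T, B4=F, B5=T, B5=F, B6=T, B6=F, B7=S, B7=E, B8=T, B8=F, B9=T, B9=F (17 outcomes)
checked all size-1 subsets: none covers 17 outcomes (max 11/17)
checked all size-2 subsets: none covers 17 outcomes (max 15/17)
checked all size-3 subsets: none covers 17 outcomes (max 16/17)
at size 4, {1, 2, 3, 5} reaches all 17 outcomes; every lexicographically earlier size-4 subset fails

Answer: 1, 2, 3, 5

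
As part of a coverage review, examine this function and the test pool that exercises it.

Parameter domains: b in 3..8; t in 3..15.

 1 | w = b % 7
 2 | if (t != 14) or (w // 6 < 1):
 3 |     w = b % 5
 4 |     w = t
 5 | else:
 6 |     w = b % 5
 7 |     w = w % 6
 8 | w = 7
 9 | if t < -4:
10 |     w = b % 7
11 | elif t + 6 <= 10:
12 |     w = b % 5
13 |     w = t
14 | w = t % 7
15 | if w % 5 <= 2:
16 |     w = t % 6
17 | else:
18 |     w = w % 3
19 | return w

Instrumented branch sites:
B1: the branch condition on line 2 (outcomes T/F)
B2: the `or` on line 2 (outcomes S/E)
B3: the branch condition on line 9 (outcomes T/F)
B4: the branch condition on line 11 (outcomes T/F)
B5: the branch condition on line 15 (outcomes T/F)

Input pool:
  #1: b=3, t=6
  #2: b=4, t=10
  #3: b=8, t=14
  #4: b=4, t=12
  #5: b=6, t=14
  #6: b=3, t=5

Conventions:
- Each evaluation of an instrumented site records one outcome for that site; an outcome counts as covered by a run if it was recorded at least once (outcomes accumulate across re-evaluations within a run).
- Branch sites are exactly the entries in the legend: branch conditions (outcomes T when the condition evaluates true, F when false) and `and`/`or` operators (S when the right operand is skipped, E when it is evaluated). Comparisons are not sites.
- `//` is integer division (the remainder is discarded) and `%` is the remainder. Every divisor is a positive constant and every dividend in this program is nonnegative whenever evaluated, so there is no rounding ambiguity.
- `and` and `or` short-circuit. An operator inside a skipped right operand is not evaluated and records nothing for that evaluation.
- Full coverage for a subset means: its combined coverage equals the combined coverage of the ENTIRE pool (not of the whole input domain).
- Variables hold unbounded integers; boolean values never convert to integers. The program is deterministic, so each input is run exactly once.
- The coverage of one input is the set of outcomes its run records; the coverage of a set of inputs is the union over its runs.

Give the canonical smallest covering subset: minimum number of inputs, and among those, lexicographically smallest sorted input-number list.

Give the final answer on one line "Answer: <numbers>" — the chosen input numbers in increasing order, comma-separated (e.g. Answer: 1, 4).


run #1 (b=3, t=6) records B1=T, B2=S, B3=F, B4=F, B5=T
run #2 (b=4, t=10) records B1=T, B2=S, B3=F, B4=F, B5=F
run #3 (b=8, t=14) records B1=T, B2=E, B3=F, B4=F, B5=T
run #4 (b=4, t=12) records B1=T, B2=S, B3=F, B4=F, B5=T
run #5 (b=6, t=14) records B1=F, B2=E, B3=F, B4=F, B5=T
run #6 (b=3, t=5) records B1=T, B2=S, B3=F, B4=F, B5=T
together the pool reaches 8 outcomes: B1=T, B1=F, B2=S, B2=E, B3=F, B4=F, B5=T, B5=F
size 1 is not enough: best union over all size-1 subsets is 5/8
inputs {2, 5} (size 2) cover everything; no size-2 subset with a lexicographically smaller index list covers all 8
Answer: 2, 5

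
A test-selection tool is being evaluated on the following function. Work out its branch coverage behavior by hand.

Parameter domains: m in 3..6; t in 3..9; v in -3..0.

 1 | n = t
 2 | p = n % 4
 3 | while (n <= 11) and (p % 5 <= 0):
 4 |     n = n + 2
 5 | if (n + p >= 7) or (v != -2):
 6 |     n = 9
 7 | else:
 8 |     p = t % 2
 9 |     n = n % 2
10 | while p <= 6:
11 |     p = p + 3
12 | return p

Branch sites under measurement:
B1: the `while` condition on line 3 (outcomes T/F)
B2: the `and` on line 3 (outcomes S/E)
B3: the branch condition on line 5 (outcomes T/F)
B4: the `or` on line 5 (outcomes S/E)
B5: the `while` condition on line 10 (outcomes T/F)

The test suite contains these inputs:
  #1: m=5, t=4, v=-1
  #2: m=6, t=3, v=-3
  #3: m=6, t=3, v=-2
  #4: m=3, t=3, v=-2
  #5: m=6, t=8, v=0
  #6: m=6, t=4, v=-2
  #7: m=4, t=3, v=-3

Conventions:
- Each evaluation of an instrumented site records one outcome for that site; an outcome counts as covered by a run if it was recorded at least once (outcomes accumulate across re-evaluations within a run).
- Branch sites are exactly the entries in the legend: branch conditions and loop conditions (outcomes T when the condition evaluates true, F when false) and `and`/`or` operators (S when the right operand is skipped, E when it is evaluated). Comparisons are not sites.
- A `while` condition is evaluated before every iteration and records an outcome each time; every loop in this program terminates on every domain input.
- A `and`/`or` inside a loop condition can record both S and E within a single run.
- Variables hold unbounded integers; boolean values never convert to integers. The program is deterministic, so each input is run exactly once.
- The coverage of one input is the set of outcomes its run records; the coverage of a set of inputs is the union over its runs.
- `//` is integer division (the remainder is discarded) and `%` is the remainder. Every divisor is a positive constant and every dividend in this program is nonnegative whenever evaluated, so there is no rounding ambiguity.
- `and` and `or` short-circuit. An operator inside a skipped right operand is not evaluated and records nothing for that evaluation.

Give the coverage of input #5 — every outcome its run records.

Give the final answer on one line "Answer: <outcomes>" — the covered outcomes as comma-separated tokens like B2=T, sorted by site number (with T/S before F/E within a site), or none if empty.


Running input #5 (m=6, t=8, v=0), event by event:
  B2->E, B1->T, B2->E, B1->T, B2->S, B1->F, B4->S, B3->T, B5->T, B5->T
  B5->T, B5->F
collecting distinct outcomes: B1=T, B1=F, B2=S, B2=E, B3=T, B4=S, B5=T, B5=F
Answer: B1=T, B1=F, B2=S, B2=E, B3=T, B4=S, B5=T, B5=F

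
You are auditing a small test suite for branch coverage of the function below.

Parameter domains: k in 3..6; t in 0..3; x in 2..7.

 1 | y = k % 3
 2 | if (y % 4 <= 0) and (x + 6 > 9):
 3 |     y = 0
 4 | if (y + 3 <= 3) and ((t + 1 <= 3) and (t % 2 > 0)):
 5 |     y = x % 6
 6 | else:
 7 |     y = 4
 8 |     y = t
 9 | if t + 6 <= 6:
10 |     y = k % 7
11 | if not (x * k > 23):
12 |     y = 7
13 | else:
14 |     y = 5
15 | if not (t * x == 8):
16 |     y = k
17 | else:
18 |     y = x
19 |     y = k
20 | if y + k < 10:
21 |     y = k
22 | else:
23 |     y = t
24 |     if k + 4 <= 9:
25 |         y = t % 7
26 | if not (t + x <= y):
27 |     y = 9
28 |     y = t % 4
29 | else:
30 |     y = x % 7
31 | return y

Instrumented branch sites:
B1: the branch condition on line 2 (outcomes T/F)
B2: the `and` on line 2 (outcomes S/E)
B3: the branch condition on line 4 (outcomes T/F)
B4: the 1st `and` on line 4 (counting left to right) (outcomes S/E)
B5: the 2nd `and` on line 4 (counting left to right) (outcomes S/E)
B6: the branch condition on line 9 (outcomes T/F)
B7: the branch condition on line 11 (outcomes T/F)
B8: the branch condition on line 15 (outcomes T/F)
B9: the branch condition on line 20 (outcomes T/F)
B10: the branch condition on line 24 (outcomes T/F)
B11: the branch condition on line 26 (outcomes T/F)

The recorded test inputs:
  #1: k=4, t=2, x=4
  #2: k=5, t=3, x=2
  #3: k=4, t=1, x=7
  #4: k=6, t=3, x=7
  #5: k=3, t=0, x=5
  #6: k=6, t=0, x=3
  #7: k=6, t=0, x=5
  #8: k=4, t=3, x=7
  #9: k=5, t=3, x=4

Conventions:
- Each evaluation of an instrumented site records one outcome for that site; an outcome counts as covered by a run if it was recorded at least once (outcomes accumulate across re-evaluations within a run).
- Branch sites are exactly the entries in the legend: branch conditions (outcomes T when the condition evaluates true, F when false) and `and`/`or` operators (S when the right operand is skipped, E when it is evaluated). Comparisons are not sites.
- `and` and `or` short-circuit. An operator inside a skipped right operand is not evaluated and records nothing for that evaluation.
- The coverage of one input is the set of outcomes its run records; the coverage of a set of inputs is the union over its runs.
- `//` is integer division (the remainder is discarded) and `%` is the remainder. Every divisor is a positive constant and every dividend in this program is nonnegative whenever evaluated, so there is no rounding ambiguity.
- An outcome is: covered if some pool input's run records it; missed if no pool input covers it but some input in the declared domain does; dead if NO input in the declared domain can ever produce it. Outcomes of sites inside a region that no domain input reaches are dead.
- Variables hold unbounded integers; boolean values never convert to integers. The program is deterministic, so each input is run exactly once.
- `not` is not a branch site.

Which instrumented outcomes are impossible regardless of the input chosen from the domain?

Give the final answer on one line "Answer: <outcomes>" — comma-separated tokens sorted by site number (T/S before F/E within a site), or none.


running all 96 domain inputs and tallying outcomes:
  reachable outcomes have witnesses, e.g. B1=T (e.g. k=3, t=0, x=4), B1=F (e.g. k=3, t=0, x=2), B2=S (e.g. k=4, t=0, x=2), B2=E (e.g. k=3, t=0, x=2)
Answer: none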